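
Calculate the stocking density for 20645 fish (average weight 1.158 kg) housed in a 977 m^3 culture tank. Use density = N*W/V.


Total biomass = 20645 fish * 1.158 kg = 23906.91 kg
Density = total biomass / volume = 23906.91 / 977 = 24.4697 kg/m^3

24.4697 kg/m^3


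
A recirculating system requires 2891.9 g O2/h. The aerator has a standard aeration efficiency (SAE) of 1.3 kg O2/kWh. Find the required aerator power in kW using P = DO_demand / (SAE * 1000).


SAE in g O2/kWh = 1.3 * 1000 = 1300 g/kWh
P = DO_demand / SAE_g = 2891.9 / 1300 = 2.22454 kW

2.22454 kW


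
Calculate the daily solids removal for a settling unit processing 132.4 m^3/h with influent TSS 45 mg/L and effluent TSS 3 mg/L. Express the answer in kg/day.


Concentration drop: TSS_in - TSS_out = 45 - 3 = 42 mg/L
Hourly solids removed = Q * dTSS = 132.4 m^3/h * 42 mg/L = 5560.8 g/h  (m^3/h * mg/L = g/h)
Daily solids removed = 5560.8 * 24 = 133459.2 g/day
Convert g to kg: 133459.2 / 1000 = 133.4592 kg/day

133.4592 kg/day


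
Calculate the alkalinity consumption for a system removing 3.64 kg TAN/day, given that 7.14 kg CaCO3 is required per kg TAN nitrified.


Alkalinity factor: 7.14 kg CaCO3 consumed per kg TAN nitrified
alk = 3.64 kg TAN * 7.14 = 25.9896 kg CaCO3/day

25.9896 kg CaCO3/day


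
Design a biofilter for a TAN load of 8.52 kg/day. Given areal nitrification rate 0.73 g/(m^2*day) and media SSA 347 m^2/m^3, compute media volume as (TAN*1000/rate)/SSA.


A = 8.52*1000 / 0.73 = 11671.233 m^2
V = 11671.233 / 347 = 33.6347

33.6347 m^3


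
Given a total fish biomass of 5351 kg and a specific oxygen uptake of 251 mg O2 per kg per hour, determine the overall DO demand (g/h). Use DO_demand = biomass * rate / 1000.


Total O2 consumption (mg/h) = 5351 kg * 251 mg/(kg*h) = 1343101 mg/h
Convert to g/h: 1343101 / 1000 = 1343.101 g/h

1343.101 g/h


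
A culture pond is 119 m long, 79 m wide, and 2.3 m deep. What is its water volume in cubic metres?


Base area = L * W = 119 * 79 = 9401 m^2
Volume = area * depth = 9401 * 2.3 = 21622.3 m^3

21622.3 m^3


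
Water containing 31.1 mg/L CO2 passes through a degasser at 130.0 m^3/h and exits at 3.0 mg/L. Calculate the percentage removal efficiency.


CO2_out / CO2_in = 3.0 / 31.1 = 0.096463023
Fraction remaining = 0.096463023
efficiency = (1 - 0.096463023) * 100 = 90.3537 %

90.3537 %


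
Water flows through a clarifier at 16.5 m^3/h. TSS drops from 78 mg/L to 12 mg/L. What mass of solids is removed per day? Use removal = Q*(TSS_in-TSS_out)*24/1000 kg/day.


Concentration drop: TSS_in - TSS_out = 78 - 12 = 66 mg/L
Hourly solids removed = Q * dTSS = 16.5 m^3/h * 66 mg/L = 1089 g/h  (m^3/h * mg/L = g/h)
Daily solids removed = 1089 * 24 = 26136 g/day
Convert g to kg: 26136 / 1000 = 26.136 kg/day

26.136 kg/day


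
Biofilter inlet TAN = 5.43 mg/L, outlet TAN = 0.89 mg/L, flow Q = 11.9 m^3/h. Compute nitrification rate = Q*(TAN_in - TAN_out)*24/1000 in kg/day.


Concentration drop: TAN_in - TAN_out = 5.43 - 0.89 = 4.54 mg/L
Hourly TAN removed = Q * dTAN = 11.9 m^3/h * 4.54 mg/L = 54.026 g/h  (m^3/h * mg/L = g/h)
Daily TAN removed = 54.026 * 24 = 1296.624 g/day
Convert to kg/day: 1296.624 / 1000 = 1.296624 kg/day

1.296624 kg/day


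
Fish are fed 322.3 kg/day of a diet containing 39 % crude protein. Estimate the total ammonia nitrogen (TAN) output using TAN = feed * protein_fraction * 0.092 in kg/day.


Protein in feed = 322.3 * 39/100 = 125.697 kg/day
TAN = protein * 0.092 = 125.697 * 0.092 = 11.564124 kg/day

11.564124 kg/day


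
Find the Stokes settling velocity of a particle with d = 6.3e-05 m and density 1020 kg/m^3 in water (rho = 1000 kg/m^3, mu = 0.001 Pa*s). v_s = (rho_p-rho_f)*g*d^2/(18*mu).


Density difference: rho_p - rho_f = 1020 - 1000 = 20 kg/m^3
d^2 = (6.3e-05)^2 = 3.969e-09 m^2
Numerator = (rho_p - rho_f) * g * d^2 = 20 * 9.81 * 3.969e-09 = 7.787178e-07
Denominator = 18 * mu = 18 * 0.001 = 0.018
v_s = 7.787178e-07 / 0.018 = 4.32621e-05 m/s
Check: Re = rho_f * v_s * d / mu = 1000 * 4.32621e-05 * 6.3e-05 / 0.001 = 0.00273 < 1, so Stokes' law applies.

4.32621e-05 m/s


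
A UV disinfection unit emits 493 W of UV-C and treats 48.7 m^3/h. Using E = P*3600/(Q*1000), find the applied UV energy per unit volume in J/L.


Energy delivered per hour = 493 W * 3600 s = 1774800 J/h
Volume treated per hour = 48.7 m^3/h * 1000 = 48700 L/h
dose = 1774800 / 48700 = 36.4435 J/L

36.4435 J/L


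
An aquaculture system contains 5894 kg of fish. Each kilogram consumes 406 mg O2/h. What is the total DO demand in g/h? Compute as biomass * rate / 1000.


Total O2 consumption (mg/h) = 5894 kg * 406 mg/(kg*h) = 2392964 mg/h
Convert to g/h: 2392964 / 1000 = 2392.964 g/h

2392.964 g/h


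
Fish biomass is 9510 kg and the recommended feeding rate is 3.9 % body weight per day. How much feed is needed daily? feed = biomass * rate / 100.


Feeding rate fraction = 3.9% / 100 = 0.039
Daily feed = 9510 kg * 0.039 = 370.89 kg/day

370.89 kg/day


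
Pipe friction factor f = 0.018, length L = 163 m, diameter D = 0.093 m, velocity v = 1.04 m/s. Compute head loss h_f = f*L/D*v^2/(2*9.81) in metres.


v^2 = 1.04^2 = 1.0816 m^2/s^2
L/D = 163/0.093 = 1752.6882
h_f = f*(L/D)*v^2/(2g) = 0.018 * 1752.6882 * 1.0816 / 19.62 = 1.73918 m

1.73918 m


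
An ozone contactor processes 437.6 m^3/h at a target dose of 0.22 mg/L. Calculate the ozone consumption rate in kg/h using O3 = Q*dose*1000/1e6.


O3 demand (mg/h) = Q * dose * 1000 = 437.6 * 0.22 * 1000 = 96272 mg/h
Convert mg to kg: 96272 / 1e6 = 0.096272 kg/h

0.096272 kg/h


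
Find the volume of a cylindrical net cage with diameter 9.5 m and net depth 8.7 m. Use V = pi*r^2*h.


r = d/2 = 9.5/2 = 4.75 m
Base area = pi*r^2 = pi*4.75^2 = 70.882184 m^2
Volume = 70.882184 * 8.7 = 616.675 m^3

616.675 m^3


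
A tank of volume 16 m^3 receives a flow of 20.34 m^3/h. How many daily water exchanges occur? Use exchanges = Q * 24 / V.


Daily flow volume = 20.34 m^3/h * 24 h = 488.16 m^3/day
Exchanges = daily flow / tank volume = 488.16 / 16 = 30.51 exchanges/day

30.51 exchanges/day


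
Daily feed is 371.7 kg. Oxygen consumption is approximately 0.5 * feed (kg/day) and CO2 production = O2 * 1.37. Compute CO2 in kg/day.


O2 = 371.7 * 0.5 = 185.85
CO2 = 185.85 * 1.37 = 254.6145

254.6145 kg/day


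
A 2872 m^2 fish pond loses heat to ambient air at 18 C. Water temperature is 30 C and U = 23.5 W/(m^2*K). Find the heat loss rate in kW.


Temperature difference dT = 30 - 18 = 12 K
Heat loss (W) = U * A * dT = 23.5 * 2872 * 12 = 809904 W
Convert to kW: 809904 / 1000 = 809.904 kW

809.904 kW


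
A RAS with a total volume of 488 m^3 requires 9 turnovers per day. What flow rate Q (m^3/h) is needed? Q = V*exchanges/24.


Daily recirculation volume = 488 m^3 * 9 = 4392 m^3/day
Flow rate Q = daily volume / 24 h = 4392 / 24 = 183 m^3/h

183 m^3/h


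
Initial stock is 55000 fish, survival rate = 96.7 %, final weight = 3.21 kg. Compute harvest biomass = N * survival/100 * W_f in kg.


Survivors = 55000 * 96.7/100 = 53185 fish
Harvest biomass = survivors * W_f = 53185 * 3.21 = 170723.85 kg

170723.85 kg


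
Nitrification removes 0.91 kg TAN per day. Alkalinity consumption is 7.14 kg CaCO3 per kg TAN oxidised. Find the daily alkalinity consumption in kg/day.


Alkalinity factor: 7.14 kg CaCO3 consumed per kg TAN nitrified
alk = 0.91 kg TAN * 7.14 = 6.4974 kg CaCO3/day

6.4974 kg CaCO3/day


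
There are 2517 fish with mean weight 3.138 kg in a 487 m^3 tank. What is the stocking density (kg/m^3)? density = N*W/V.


Total biomass = 2517 fish * 3.138 kg = 7898.346 kg
Density = total biomass / volume = 7898.346 / 487 = 16.2184 kg/m^3

16.2184 kg/m^3


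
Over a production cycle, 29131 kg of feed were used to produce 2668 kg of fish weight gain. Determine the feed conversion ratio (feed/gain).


FCR = feed consumed / weight gained
FCR = 29131 kg / 2668 kg = 10.9187

10.9187


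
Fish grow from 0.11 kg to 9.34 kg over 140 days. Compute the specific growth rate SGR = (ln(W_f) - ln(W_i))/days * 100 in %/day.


ln(W_f) = ln(9.34) = 2.2343063
ln(W_i) = ln(0.11) = -2.2072749
ln(W_f) - ln(W_i) = 2.2343063 - -2.2072749 = 4.4415812
SGR = 4.4415812 / 140 * 100 = 3.17256 %/day

3.17256 %/day


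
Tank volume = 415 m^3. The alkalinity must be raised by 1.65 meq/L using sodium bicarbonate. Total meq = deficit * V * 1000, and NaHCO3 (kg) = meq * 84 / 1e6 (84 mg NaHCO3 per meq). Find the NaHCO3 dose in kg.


Tank volume in L = 415 m^3 * 1000 = 415000 L
Total meq required = 1.65 meq/L * 415000 L = 684750 meq
NaHCO3 mass = 684750 meq * 84 mg/meq / 1e6 = 57.519 kg

57.519 kg


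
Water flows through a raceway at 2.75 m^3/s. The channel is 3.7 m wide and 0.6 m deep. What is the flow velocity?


Cross-sectional area = W * d = 3.7 * 0.6 = 2.22 m^2
Velocity = Q / A = 2.75 / 2.22 = 1.23874 m/s

1.23874 m/s


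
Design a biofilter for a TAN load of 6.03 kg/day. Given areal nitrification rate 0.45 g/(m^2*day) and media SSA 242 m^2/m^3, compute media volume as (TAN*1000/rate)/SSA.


A = 6.03*1000 / 0.45 = 13400 m^2
V = 13400 / 242 = 55.3719

55.3719 m^3


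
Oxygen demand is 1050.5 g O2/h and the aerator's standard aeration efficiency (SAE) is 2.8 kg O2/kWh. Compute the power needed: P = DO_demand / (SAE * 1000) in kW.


SAE in g O2/kWh = 2.8 * 1000 = 2800 g/kWh
P = DO_demand / SAE_g = 1050.5 / 2800 = 0.375179 kW

0.375179 kW


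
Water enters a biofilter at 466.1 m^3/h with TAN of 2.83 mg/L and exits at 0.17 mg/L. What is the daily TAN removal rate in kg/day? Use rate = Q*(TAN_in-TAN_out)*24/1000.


Concentration drop: TAN_in - TAN_out = 2.83 - 0.17 = 2.66 mg/L
Hourly TAN removed = Q * dTAN = 466.1 m^3/h * 2.66 mg/L = 1239.826 g/h  (m^3/h * mg/L = g/h)
Daily TAN removed = 1239.826 * 24 = 29755.824 g/day
Convert to kg/day: 29755.824 / 1000 = 29.755824 kg/day

29.755824 kg/day


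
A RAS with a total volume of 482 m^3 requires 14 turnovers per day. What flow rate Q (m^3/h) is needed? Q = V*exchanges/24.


Daily recirculation volume = 482 m^3 * 14 = 6748 m^3/day
Flow rate Q = daily volume / 24 h = 6748 / 24 = 281.167 m^3/h

281.167 m^3/h


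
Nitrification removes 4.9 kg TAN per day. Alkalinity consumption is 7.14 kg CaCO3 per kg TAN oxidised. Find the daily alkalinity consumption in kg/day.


Alkalinity factor: 7.14 kg CaCO3 consumed per kg TAN nitrified
alk = 4.9 kg TAN * 7.14 = 34.986 kg CaCO3/day

34.986 kg CaCO3/day


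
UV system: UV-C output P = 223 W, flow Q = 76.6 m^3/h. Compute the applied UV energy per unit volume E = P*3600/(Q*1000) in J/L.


Energy delivered per hour = 223 W * 3600 s = 802800 J/h
Volume treated per hour = 76.6 m^3/h * 1000 = 76600 L/h
dose = 802800 / 76600 = 10.4804 J/L

10.4804 J/L


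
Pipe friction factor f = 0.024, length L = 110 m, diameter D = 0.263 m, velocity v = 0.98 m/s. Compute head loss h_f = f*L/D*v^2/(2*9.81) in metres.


v^2 = 0.98^2 = 0.9604 m^2/s^2
L/D = 110/0.263 = 418.25095
h_f = f*(L/D)*v^2/(2g) = 0.024 * 418.25095 * 0.9604 / 19.62 = 0.491362 m

0.491362 m


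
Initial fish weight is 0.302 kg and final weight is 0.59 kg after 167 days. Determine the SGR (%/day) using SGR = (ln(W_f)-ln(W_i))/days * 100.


ln(W_f) = ln(0.59) = -0.52763274
ln(W_i) = ln(0.302) = -1.1973283
ln(W_f) - ln(W_i) = -0.52763274 - -1.1973283 = 0.66969556
SGR = 0.66969556 / 167 * 100 = 0.401015 %/day

0.401015 %/day


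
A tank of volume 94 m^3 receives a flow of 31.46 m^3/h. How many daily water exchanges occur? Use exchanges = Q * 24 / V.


Daily flow volume = 31.46 m^3/h * 24 h = 755.04 m^3/day
Exchanges = daily flow / tank volume = 755.04 / 94 = 8.03234 exchanges/day

8.03234 exchanges/day


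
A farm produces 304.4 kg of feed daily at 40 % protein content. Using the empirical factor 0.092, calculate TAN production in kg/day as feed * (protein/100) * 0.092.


Protein in feed = 304.4 * 40/100 = 121.76 kg/day
TAN = protein * 0.092 = 121.76 * 0.092 = 11.20192 kg/day

11.20192 kg/day


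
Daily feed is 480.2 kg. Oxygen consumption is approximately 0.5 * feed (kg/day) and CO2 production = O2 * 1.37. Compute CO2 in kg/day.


O2 = 480.2 * 0.5 = 240.1
CO2 = 240.1 * 1.37 = 328.937

328.937 kg/day


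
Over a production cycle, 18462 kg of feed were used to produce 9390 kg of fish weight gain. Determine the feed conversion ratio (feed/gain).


FCR = feed consumed / weight gained
FCR = 18462 kg / 9390 kg = 1.96613

1.96613


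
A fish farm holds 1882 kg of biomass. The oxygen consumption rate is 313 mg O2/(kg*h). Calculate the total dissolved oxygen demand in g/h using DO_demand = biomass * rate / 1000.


Total O2 consumption (mg/h) = 1882 kg * 313 mg/(kg*h) = 589066 mg/h
Convert to g/h: 589066 / 1000 = 589.066 g/h

589.066 g/h


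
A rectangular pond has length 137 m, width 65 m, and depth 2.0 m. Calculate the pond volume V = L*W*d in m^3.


Base area = L * W = 137 * 65 = 8905 m^2
Volume = area * depth = 8905 * 2.0 = 17810 m^3

17810 m^3


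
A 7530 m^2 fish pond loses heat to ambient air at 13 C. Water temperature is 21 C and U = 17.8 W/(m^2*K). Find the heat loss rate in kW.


Temperature difference dT = 21 - 13 = 8 K
Heat loss (W) = U * A * dT = 17.8 * 7530 * 8 = 1072272 W
Convert to kW: 1072272 / 1000 = 1072.272 kW

1072.272 kW


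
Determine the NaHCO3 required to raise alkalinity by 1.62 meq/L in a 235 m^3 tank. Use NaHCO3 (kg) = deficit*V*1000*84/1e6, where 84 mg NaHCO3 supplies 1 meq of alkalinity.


Tank volume in L = 235 m^3 * 1000 = 235000 L
Total meq required = 1.62 meq/L * 235000 L = 380700 meq
NaHCO3 mass = 380700 meq * 84 mg/meq / 1e6 = 31.9788 kg

31.9788 kg


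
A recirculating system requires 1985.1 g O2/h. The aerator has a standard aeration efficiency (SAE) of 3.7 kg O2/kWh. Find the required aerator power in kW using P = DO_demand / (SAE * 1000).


SAE in g O2/kWh = 3.7 * 1000 = 3700 g/kWh
P = DO_demand / SAE_g = 1985.1 / 3700 = 0.536514 kW

0.536514 kW


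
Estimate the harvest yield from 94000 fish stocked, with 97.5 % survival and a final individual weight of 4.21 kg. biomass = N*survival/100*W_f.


Survivors = 94000 * 97.5/100 = 91650 fish
Harvest biomass = survivors * W_f = 91650 * 4.21 = 385846.5 kg

385846.5 kg


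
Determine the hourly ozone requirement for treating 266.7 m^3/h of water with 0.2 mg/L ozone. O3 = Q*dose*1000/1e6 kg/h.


O3 demand (mg/h) = Q * dose * 1000 = 266.7 * 0.2 * 1000 = 53340 mg/h
Convert mg to kg: 53340 / 1e6 = 0.05334 kg/h

0.05334 kg/h


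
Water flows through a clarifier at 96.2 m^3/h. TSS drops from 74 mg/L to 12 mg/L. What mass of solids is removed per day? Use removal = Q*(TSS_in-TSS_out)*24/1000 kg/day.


Concentration drop: TSS_in - TSS_out = 74 - 12 = 62 mg/L
Hourly solids removed = Q * dTSS = 96.2 m^3/h * 62 mg/L = 5964.4 g/h  (m^3/h * mg/L = g/h)
Daily solids removed = 5964.4 * 24 = 143145.6 g/day
Convert g to kg: 143145.6 / 1000 = 143.1456 kg/day

143.1456 kg/day


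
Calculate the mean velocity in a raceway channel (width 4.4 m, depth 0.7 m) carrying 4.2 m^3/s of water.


Cross-sectional area = W * d = 4.4 * 0.7 = 3.08 m^2
Velocity = Q / A = 4.2 / 3.08 = 1.36364 m/s

1.36364 m/s


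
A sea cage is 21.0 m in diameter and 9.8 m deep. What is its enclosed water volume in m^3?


r = d/2 = 21.0/2 = 10.5 m
Base area = pi*r^2 = pi*10.5^2 = 346.36059 m^2
Volume = 346.36059 * 9.8 = 3394.33 m^3

3394.33 m^3


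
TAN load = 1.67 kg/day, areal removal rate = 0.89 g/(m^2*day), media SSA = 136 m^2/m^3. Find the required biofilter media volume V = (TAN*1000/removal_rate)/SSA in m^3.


A = 1.67*1000 / 0.89 = 1876.4045 m^2
V = 1876.4045 / 136 = 13.7971

13.7971 m^3


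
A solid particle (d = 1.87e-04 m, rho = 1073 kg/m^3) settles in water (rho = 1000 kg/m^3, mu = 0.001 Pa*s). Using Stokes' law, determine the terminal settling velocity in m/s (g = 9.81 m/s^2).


Density difference: rho_p - rho_f = 1073 - 1000 = 73 kg/m^3
d^2 = (1.87e-04)^2 = 3.4969e-08 m^2
Numerator = (rho_p - rho_f) * g * d^2 = 73 * 9.81 * 3.4969e-08 = 2.504235e-05
Denominator = 18 * mu = 18 * 0.001 = 0.018
v_s = 2.504235e-05 / 0.018 = 0.00139124 m/s
Check: Re = rho_f * v_s * d / mu = 1000 * 0.00139124 * 1.87e-04 / 0.001 = 0.26 < 1, so Stokes' law applies.

0.00139124 m/s


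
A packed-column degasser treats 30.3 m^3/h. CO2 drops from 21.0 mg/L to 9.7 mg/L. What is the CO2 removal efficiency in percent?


CO2_out / CO2_in = 9.7 / 21.0 = 0.46190476
Fraction remaining = 0.46190476
efficiency = (1 - 0.46190476) * 100 = 53.8095 %

53.8095 %


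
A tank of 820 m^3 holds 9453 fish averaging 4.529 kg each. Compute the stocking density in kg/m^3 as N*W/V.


Total biomass = 9453 fish * 4.529 kg = 42812.637 kg
Density = total biomass / volume = 42812.637 / 820 = 52.2105 kg/m^3

52.2105 kg/m^3


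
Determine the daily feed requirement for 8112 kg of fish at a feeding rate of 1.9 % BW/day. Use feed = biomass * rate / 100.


Feeding rate fraction = 1.9% / 100 = 0.019
Daily feed = 8112 kg * 0.019 = 154.128 kg/day

154.128 kg/day


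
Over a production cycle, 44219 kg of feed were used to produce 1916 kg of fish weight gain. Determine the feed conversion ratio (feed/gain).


FCR = feed consumed / weight gained
FCR = 44219 kg / 1916 kg = 23.0788

23.0788


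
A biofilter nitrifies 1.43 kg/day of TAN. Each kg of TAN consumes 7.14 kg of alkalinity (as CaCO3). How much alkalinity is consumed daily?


Alkalinity factor: 7.14 kg CaCO3 consumed per kg TAN nitrified
alk = 1.43 kg TAN * 7.14 = 10.2102 kg CaCO3/day

10.2102 kg CaCO3/day


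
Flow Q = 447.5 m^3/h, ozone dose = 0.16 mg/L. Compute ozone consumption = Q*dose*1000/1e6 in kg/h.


O3 demand (mg/h) = Q * dose * 1000 = 447.5 * 0.16 * 1000 = 71600 mg/h
Convert mg to kg: 71600 / 1e6 = 0.0716 kg/h

0.0716 kg/h


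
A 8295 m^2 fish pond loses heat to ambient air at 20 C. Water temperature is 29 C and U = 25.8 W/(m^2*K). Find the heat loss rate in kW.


Temperature difference dT = 29 - 20 = 9 K
Heat loss (W) = U * A * dT = 25.8 * 8295 * 9 = 1926099 W
Convert to kW: 1926099 / 1000 = 1926.099 kW

1926.099 kW


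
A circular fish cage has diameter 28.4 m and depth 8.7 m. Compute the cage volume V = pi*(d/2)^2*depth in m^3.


r = d/2 = 28.4/2 = 14.2 m
Base area = pi*r^2 = pi*14.2^2 = 633.47074 m^2
Volume = 633.47074 * 8.7 = 5511.2 m^3

5511.2 m^3


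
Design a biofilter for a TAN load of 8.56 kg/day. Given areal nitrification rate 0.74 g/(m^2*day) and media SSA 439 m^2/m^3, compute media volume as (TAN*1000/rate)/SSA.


A = 8.56*1000 / 0.74 = 11567.568 m^2
V = 11567.568 / 439 = 26.3498

26.3498 m^3


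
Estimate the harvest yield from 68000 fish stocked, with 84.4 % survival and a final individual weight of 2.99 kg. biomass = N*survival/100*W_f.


Survivors = 68000 * 84.4/100 = 57392 fish
Harvest biomass = survivors * W_f = 57392 * 2.99 = 171602.08 kg

171602.08 kg


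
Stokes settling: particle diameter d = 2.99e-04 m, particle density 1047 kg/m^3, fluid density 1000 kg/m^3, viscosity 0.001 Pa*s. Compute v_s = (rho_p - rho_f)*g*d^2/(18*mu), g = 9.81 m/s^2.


Density difference: rho_p - rho_f = 1047 - 1000 = 47 kg/m^3
d^2 = (2.99e-04)^2 = 8.9401e-08 m^2
Numerator = (rho_p - rho_f) * g * d^2 = 47 * 9.81 * 8.9401e-08 = 4.1220119e-05
Denominator = 18 * mu = 18 * 0.001 = 0.018
v_s = 4.1220119e-05 / 0.018 = 0.00229001 m/s
Check: Re = rho_f * v_s * d / mu = 1000 * 0.00229001 * 2.99e-04 / 0.001 = 0.685 < 1, so Stokes' law applies.

0.00229001 m/s


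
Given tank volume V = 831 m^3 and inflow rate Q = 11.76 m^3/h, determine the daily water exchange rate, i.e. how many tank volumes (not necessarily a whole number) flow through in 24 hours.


Daily flow volume = 11.76 m^3/h * 24 h = 282.24 m^3/day
Exchanges = daily flow / tank volume = 282.24 / 831 = 0.339639 exchanges/day

0.339639 exchanges/day


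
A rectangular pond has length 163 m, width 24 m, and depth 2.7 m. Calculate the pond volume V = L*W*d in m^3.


Base area = L * W = 163 * 24 = 3912 m^2
Volume = area * depth = 3912 * 2.7 = 10562.4 m^3

10562.4 m^3


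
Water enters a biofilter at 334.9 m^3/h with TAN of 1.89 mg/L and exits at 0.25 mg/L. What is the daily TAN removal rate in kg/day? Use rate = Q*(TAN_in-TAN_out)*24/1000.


Concentration drop: TAN_in - TAN_out = 1.89 - 0.25 = 1.64 mg/L
Hourly TAN removed = Q * dTAN = 334.9 m^3/h * 1.64 mg/L = 549.236 g/h  (m^3/h * mg/L = g/h)
Daily TAN removed = 549.236 * 24 = 13181.664 g/day
Convert to kg/day: 13181.664 / 1000 = 13.181664 kg/day

13.181664 kg/day


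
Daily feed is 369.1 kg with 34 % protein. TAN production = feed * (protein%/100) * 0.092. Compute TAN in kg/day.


Protein in feed = 369.1 * 34/100 = 125.494 kg/day
TAN = protein * 0.092 = 125.494 * 0.092 = 11.545448 kg/day

11.545448 kg/day


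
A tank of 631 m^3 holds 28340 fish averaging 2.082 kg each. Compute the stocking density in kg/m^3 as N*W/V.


Total biomass = 28340 fish * 2.082 kg = 59003.88 kg
Density = total biomass / volume = 59003.88 / 631 = 93.5085 kg/m^3

93.5085 kg/m^3


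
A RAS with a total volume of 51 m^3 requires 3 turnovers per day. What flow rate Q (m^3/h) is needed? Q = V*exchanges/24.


Daily recirculation volume = 51 m^3 * 3 = 153 m^3/day
Flow rate Q = daily volume / 24 h = 153 / 24 = 6.375 m^3/h

6.375 m^3/h


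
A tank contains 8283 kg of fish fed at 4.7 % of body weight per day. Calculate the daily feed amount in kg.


Feeding rate fraction = 4.7% / 100 = 0.047
Daily feed = 8283 kg * 0.047 = 389.301 kg/day

389.301 kg/day


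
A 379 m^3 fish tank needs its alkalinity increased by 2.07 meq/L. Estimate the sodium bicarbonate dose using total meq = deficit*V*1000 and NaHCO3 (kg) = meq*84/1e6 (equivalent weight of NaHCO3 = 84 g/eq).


Tank volume in L = 379 m^3 * 1000 = 379000 L
Total meq required = 2.07 meq/L * 379000 L = 784530 meq
NaHCO3 mass = 784530 meq * 84 mg/meq / 1e6 = 65.9005 kg

65.9005 kg


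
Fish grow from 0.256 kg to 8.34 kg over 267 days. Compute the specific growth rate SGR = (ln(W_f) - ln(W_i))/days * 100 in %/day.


ln(W_f) = ln(8.34) = 2.1210632
ln(W_i) = ln(0.256) = -1.3625778
ln(W_f) - ln(W_i) = 2.1210632 - -1.3625778 = 3.483641
SGR = 3.483641 / 267 * 100 = 1.30473 %/day

1.30473 %/day


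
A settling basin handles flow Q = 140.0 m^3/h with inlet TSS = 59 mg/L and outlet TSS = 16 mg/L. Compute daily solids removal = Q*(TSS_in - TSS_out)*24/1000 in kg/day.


Concentration drop: TSS_in - TSS_out = 59 - 16 = 43 mg/L
Hourly solids removed = Q * dTSS = 140.0 m^3/h * 43 mg/L = 6020 g/h  (m^3/h * mg/L = g/h)
Daily solids removed = 6020 * 24 = 144480 g/day
Convert g to kg: 144480 / 1000 = 144.48 kg/day

144.48 kg/day


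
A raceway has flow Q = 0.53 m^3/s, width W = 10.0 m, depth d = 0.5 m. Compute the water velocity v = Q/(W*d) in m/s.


Cross-sectional area = W * d = 10.0 * 0.5 = 5 m^2
Velocity = Q / A = 0.53 / 5 = 0.106 m/s

0.106 m/s


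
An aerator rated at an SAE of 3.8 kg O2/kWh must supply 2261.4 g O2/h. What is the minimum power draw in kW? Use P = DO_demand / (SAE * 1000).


SAE in g O2/kWh = 3.8 * 1000 = 3800 g/kWh
P = DO_demand / SAE_g = 2261.4 / 3800 = 0.595105 kW

0.595105 kW


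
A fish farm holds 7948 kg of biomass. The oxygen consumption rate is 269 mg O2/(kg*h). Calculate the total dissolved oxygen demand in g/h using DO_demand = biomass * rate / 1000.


Total O2 consumption (mg/h) = 7948 kg * 269 mg/(kg*h) = 2138012 mg/h
Convert to g/h: 2138012 / 1000 = 2138.012 g/h

2138.012 g/h


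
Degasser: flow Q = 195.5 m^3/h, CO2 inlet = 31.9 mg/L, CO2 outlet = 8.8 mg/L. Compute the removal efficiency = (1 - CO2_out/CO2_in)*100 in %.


CO2_out / CO2_in = 8.8 / 31.9 = 0.27586207
Fraction remaining = 0.27586207
efficiency = (1 - 0.27586207) * 100 = 72.4138 %

72.4138 %


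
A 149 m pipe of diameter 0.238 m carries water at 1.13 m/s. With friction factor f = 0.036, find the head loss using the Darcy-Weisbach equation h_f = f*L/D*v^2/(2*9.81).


v^2 = 1.13^2 = 1.2769 m^2/s^2
L/D = 149/0.238 = 626.05042
h_f = f*(L/D)*v^2/(2g) = 0.036 * 626.05042 * 1.2769 / 19.62 = 1.4668 m

1.4668 m


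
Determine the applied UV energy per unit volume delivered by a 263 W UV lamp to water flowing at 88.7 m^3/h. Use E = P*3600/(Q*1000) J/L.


Energy delivered per hour = 263 W * 3600 s = 946800 J/h
Volume treated per hour = 88.7 m^3/h * 1000 = 88700 L/h
dose = 946800 / 88700 = 10.6742 J/L

10.6742 J/L


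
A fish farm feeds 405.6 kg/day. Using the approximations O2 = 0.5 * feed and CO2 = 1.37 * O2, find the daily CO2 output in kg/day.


O2 = 405.6 * 0.5 = 202.8
CO2 = 202.8 * 1.37 = 277.836

277.836 kg/day


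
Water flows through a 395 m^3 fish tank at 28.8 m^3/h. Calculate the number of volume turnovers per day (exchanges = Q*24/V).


Daily flow volume = 28.8 m^3/h * 24 h = 691.2 m^3/day
Exchanges = daily flow / tank volume = 691.2 / 395 = 1.74987 exchanges/day

1.74987 exchanges/day


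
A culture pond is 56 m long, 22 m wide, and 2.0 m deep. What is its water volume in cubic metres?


Base area = L * W = 56 * 22 = 1232 m^2
Volume = area * depth = 1232 * 2.0 = 2464 m^3

2464 m^3


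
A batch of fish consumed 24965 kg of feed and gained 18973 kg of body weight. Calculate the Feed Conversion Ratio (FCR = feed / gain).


FCR = feed consumed / weight gained
FCR = 24965 kg / 18973 kg = 1.31582

1.31582


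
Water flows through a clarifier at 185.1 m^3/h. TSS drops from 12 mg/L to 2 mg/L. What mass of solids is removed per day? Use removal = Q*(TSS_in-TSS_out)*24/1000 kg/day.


Concentration drop: TSS_in - TSS_out = 12 - 2 = 10 mg/L
Hourly solids removed = Q * dTSS = 185.1 m^3/h * 10 mg/L = 1851 g/h  (m^3/h * mg/L = g/h)
Daily solids removed = 1851 * 24 = 44424 g/day
Convert g to kg: 44424 / 1000 = 44.424 kg/day

44.424 kg/day


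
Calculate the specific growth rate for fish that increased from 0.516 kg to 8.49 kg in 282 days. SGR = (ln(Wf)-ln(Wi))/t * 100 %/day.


ln(W_f) = ln(8.49) = 2.138889
ln(W_i) = ln(0.516) = -0.66164851
ln(W_f) - ln(W_i) = 2.138889 - -0.66164851 = 2.8005375
SGR = 2.8005375 / 282 * 100 = 0.993098 %/day

0.993098 %/day


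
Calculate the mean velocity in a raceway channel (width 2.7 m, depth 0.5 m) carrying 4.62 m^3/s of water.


Cross-sectional area = W * d = 2.7 * 0.5 = 1.35 m^2
Velocity = Q / A = 4.62 / 1.35 = 3.42222 m/s

3.42222 m/s


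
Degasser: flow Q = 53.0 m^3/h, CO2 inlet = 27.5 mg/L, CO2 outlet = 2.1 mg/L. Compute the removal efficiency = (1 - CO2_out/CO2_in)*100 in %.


CO2_out / CO2_in = 2.1 / 27.5 = 0.076363636
Fraction remaining = 0.076363636
efficiency = (1 - 0.076363636) * 100 = 92.3636 %

92.3636 %


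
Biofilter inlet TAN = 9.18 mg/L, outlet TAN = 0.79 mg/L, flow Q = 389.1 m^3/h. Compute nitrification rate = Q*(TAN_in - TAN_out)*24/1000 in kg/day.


Concentration drop: TAN_in - TAN_out = 9.18 - 0.79 = 8.39 mg/L
Hourly TAN removed = Q * dTAN = 389.1 m^3/h * 8.39 mg/L = 3264.549 g/h  (m^3/h * mg/L = g/h)
Daily TAN removed = 3264.549 * 24 = 78349.176 g/day
Convert to kg/day: 78349.176 / 1000 = 78.349176 kg/day

78.349176 kg/day


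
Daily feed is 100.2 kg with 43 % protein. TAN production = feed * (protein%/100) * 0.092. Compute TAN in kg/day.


Protein in feed = 100.2 * 43/100 = 43.086 kg/day
TAN = protein * 0.092 = 43.086 * 0.092 = 3.963912 kg/day

3.963912 kg/day


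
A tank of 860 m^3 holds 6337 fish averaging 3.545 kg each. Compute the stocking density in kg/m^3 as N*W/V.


Total biomass = 6337 fish * 3.545 kg = 22464.665 kg
Density = total biomass / volume = 22464.665 / 860 = 26.1217 kg/m^3

26.1217 kg/m^3


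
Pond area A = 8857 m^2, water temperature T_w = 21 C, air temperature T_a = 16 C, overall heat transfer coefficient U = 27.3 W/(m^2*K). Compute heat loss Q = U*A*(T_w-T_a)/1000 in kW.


Temperature difference dT = 21 - 16 = 5 K
Heat loss (W) = U * A * dT = 27.3 * 8857 * 5 = 1208980.5 W
Convert to kW: 1208980.5 / 1000 = 1208.9805 kW

1208.9805 kW


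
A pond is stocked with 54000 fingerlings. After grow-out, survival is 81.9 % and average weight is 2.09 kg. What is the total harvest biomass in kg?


Survivors = 54000 * 81.9/100 = 44226 fish
Harvest biomass = survivors * W_f = 44226 * 2.09 = 92432.34 kg

92432.34 kg


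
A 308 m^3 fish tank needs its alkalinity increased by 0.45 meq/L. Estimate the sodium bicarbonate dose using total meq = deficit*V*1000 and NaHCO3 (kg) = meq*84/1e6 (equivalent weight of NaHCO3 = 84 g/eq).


Tank volume in L = 308 m^3 * 1000 = 308000 L
Total meq required = 0.45 meq/L * 308000 L = 138600 meq
NaHCO3 mass = 138600 meq * 84 mg/meq / 1e6 = 11.6424 kg

11.6424 kg


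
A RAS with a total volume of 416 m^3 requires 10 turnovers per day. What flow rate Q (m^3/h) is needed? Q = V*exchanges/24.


Daily recirculation volume = 416 m^3 * 10 = 4160 m^3/day
Flow rate Q = daily volume / 24 h = 4160 / 24 = 173.333 m^3/h

173.333 m^3/h


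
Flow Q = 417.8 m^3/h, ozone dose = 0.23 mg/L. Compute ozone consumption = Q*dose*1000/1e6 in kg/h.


O3 demand (mg/h) = Q * dose * 1000 = 417.8 * 0.23 * 1000 = 96094 mg/h
Convert mg to kg: 96094 / 1e6 = 0.096094 kg/h

0.096094 kg/h


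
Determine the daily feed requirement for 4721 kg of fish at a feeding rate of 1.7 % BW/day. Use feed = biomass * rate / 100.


Feeding rate fraction = 1.7% / 100 = 0.017
Daily feed = 4721 kg * 0.017 = 80.257 kg/day

80.257 kg/day


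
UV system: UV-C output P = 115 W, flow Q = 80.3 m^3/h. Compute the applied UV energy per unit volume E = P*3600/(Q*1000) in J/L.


Energy delivered per hour = 115 W * 3600 s = 414000 J/h
Volume treated per hour = 80.3 m^3/h * 1000 = 80300 L/h
dose = 414000 / 80300 = 5.15567 J/L

5.15567 J/L


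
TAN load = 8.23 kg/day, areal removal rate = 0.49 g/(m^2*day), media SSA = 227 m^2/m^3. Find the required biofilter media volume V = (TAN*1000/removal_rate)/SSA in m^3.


A = 8.23*1000 / 0.49 = 16795.918 m^2
V = 16795.918 / 227 = 73.9908

73.9908 m^3


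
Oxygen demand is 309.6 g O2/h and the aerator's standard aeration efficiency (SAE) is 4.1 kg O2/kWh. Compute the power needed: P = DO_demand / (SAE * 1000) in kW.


SAE in g O2/kWh = 4.1 * 1000 = 4100 g/kWh
P = DO_demand / SAE_g = 309.6 / 4100 = 0.0755122 kW

0.0755122 kW


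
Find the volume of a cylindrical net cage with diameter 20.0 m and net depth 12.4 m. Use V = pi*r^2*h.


r = d/2 = 20.0/2 = 10 m
Base area = pi*r^2 = pi*10^2 = 314.15927 m^2
Volume = 314.15927 * 12.4 = 3895.57 m^3

3895.57 m^3


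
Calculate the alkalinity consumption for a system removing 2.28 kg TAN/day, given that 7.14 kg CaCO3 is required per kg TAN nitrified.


Alkalinity factor: 7.14 kg CaCO3 consumed per kg TAN nitrified
alk = 2.28 kg TAN * 7.14 = 16.2792 kg CaCO3/day

16.2792 kg CaCO3/day


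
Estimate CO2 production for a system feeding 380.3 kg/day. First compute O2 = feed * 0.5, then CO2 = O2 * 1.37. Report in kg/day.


O2 = 380.3 * 0.5 = 190.15
CO2 = 190.15 * 1.37 = 260.5055

260.5055 kg/day


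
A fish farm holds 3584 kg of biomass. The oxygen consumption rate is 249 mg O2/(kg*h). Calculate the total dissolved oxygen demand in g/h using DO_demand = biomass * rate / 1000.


Total O2 consumption (mg/h) = 3584 kg * 249 mg/(kg*h) = 892416 mg/h
Convert to g/h: 892416 / 1000 = 892.416 g/h

892.416 g/h


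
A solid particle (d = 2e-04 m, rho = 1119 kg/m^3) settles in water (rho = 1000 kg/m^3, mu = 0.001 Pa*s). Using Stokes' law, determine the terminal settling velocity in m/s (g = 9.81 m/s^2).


Density difference: rho_p - rho_f = 1119 - 1000 = 119 kg/m^3
d^2 = (2e-04)^2 = 4e-08 m^2
Numerator = (rho_p - rho_f) * g * d^2 = 119 * 9.81 * 4e-08 = 4.66956e-05
Denominator = 18 * mu = 18 * 0.001 = 0.018
v_s = 4.66956e-05 / 0.018 = 0.0025942 m/s
Check: Re = rho_f * v_s * d / mu = 1000 * 0.0025942 * 2e-04 / 0.001 = 0.519 < 1, so Stokes' law applies.

0.0025942 m/s


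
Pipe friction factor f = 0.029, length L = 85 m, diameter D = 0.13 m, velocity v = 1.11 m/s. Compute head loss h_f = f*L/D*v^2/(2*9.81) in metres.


v^2 = 1.11^2 = 1.2321 m^2/s^2
L/D = 85/0.13 = 653.84615
h_f = f*(L/D)*v^2/(2g) = 0.029 * 653.84615 * 1.2321 / 19.62 = 1.19075 m

1.19075 m


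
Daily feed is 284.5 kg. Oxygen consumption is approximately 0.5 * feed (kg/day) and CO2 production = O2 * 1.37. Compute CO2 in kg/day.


O2 = 284.5 * 0.5 = 142.25
CO2 = 142.25 * 1.37 = 194.8825

194.8825 kg/day


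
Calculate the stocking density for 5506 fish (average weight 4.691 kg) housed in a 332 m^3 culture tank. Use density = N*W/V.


Total biomass = 5506 fish * 4.691 kg = 25828.646 kg
Density = total biomass / volume = 25828.646 / 332 = 77.7971 kg/m^3

77.7971 kg/m^3


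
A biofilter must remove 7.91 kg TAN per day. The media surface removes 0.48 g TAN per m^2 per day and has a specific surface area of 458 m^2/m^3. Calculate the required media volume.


A = 7.91*1000 / 0.48 = 16479.167 m^2
V = 16479.167 / 458 = 35.9807

35.9807 m^3


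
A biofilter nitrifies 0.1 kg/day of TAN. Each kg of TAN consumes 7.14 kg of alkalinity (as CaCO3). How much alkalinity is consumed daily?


Alkalinity factor: 7.14 kg CaCO3 consumed per kg TAN nitrified
alk = 0.1 kg TAN * 7.14 = 0.714 kg CaCO3/day

0.714 kg CaCO3/day


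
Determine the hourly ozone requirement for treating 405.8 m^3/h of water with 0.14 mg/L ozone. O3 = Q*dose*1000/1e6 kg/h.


O3 demand (mg/h) = Q * dose * 1000 = 405.8 * 0.14 * 1000 = 56812 mg/h
Convert mg to kg: 56812 / 1e6 = 0.056812 kg/h

0.056812 kg/h


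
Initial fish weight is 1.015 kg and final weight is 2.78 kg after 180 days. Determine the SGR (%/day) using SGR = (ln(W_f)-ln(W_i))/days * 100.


ln(W_f) = ln(2.78) = 1.0224509
ln(W_i) = ln(1.015) = 0.014888612
ln(W_f) - ln(W_i) = 1.0224509 - 0.014888612 = 1.0075623
SGR = 1.0075623 / 180 * 100 = 0.559757 %/day

0.559757 %/day


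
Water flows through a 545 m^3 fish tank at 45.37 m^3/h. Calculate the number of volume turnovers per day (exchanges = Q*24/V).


Daily flow volume = 45.37 m^3/h * 24 h = 1088.88 m^3/day
Exchanges = daily flow / tank volume = 1088.88 / 545 = 1.99794 exchanges/day

1.99794 exchanges/day


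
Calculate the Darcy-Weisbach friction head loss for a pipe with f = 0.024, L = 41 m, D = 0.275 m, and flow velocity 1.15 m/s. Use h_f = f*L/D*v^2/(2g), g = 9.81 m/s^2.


v^2 = 1.15^2 = 1.3225 m^2/s^2
L/D = 41/0.275 = 149.09091
h_f = f*(L/D)*v^2/(2g) = 0.024 * 149.09091 * 1.3225 / 19.62 = 0.24119 m

0.24119 m


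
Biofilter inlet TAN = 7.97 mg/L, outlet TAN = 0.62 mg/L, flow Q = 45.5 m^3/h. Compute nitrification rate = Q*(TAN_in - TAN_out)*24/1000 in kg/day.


Concentration drop: TAN_in - TAN_out = 7.97 - 0.62 = 7.35 mg/L
Hourly TAN removed = Q * dTAN = 45.5 m^3/h * 7.35 mg/L = 334.425 g/h  (m^3/h * mg/L = g/h)
Daily TAN removed = 334.425 * 24 = 8026.2 g/day
Convert to kg/day: 8026.2 / 1000 = 8.0262 kg/day

8.0262 kg/day


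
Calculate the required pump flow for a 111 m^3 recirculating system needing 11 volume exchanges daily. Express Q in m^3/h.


Daily recirculation volume = 111 m^3 * 11 = 1221 m^3/day
Flow rate Q = daily volume / 24 h = 1221 / 24 = 50.875 m^3/h

50.875 m^3/h


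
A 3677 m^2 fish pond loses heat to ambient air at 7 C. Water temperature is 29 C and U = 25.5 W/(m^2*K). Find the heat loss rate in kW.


Temperature difference dT = 29 - 7 = 22 K
Heat loss (W) = U * A * dT = 25.5 * 3677 * 22 = 2062797 W
Convert to kW: 2062797 / 1000 = 2062.797 kW

2062.797 kW


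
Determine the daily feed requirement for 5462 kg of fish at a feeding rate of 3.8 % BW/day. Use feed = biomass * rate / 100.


Feeding rate fraction = 3.8% / 100 = 0.038
Daily feed = 5462 kg * 0.038 = 207.556 kg/day

207.556 kg/day


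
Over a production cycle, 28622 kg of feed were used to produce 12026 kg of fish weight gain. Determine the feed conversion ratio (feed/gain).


FCR = feed consumed / weight gained
FCR = 28622 kg / 12026 kg = 2.38001

2.38001


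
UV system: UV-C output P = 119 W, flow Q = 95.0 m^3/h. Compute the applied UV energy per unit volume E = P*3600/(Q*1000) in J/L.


Energy delivered per hour = 119 W * 3600 s = 428400 J/h
Volume treated per hour = 95.0 m^3/h * 1000 = 95000 L/h
dose = 428400 / 95000 = 4.50947 J/L

4.50947 J/L


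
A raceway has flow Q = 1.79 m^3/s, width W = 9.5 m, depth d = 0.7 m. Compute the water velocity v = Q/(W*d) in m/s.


Cross-sectional area = W * d = 9.5 * 0.7 = 6.65 m^2
Velocity = Q / A = 1.79 / 6.65 = 0.269173 m/s

0.269173 m/s


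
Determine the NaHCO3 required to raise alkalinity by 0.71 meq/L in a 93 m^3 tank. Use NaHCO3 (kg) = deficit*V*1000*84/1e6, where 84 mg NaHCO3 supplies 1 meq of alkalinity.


Tank volume in L = 93 m^3 * 1000 = 93000 L
Total meq required = 0.71 meq/L * 93000 L = 66030 meq
NaHCO3 mass = 66030 meq * 84 mg/meq / 1e6 = 5.54652 kg

5.54652 kg


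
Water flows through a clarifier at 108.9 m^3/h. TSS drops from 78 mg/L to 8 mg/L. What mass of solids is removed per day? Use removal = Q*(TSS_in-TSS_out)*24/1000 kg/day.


Concentration drop: TSS_in - TSS_out = 78 - 8 = 70 mg/L
Hourly solids removed = Q * dTSS = 108.9 m^3/h * 70 mg/L = 7623 g/h  (m^3/h * mg/L = g/h)
Daily solids removed = 7623 * 24 = 182952 g/day
Convert g to kg: 182952 / 1000 = 182.952 kg/day

182.952 kg/day


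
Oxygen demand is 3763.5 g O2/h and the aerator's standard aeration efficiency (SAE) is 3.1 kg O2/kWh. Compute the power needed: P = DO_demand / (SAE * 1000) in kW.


SAE in g O2/kWh = 3.1 * 1000 = 3100 g/kWh
P = DO_demand / SAE_g = 3763.5 / 3100 = 1.21403 kW

1.21403 kW


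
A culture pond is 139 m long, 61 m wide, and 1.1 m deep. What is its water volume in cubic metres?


Base area = L * W = 139 * 61 = 8479 m^2
Volume = area * depth = 8479 * 1.1 = 9326.9 m^3

9326.9 m^3


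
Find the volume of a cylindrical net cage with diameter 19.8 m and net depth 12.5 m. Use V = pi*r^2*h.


r = d/2 = 19.8/2 = 9.9 m
Base area = pi*r^2 = pi*9.9^2 = 307.9075 m^2
Volume = 307.9075 * 12.5 = 3848.84 m^3

3848.84 m^3


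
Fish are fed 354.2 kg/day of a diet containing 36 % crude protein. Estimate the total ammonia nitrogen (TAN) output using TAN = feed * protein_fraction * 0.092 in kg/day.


Protein in feed = 354.2 * 36/100 = 127.512 kg/day
TAN = protein * 0.092 = 127.512 * 0.092 = 11.731104 kg/day

11.731104 kg/day


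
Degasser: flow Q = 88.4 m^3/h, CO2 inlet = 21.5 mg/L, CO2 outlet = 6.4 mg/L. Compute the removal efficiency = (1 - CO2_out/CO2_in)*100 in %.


CO2_out / CO2_in = 6.4 / 21.5 = 0.29767442
Fraction remaining = 0.29767442
efficiency = (1 - 0.29767442) * 100 = 70.2326 %

70.2326 %


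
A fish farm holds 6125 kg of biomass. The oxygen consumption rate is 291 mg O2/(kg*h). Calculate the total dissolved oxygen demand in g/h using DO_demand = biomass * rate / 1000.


Total O2 consumption (mg/h) = 6125 kg * 291 mg/(kg*h) = 1782375 mg/h
Convert to g/h: 1782375 / 1000 = 1782.375 g/h

1782.375 g/h


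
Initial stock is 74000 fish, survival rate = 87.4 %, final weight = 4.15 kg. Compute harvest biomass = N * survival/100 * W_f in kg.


Survivors = 74000 * 87.4/100 = 64676 fish
Harvest biomass = survivors * W_f = 64676 * 4.15 = 268405.4 kg

268405.4 kg


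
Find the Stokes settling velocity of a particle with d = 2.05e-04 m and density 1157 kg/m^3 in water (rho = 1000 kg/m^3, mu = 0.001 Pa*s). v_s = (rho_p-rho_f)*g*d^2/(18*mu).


Density difference: rho_p - rho_f = 1157 - 1000 = 157 kg/m^3
d^2 = (2.05e-04)^2 = 4.2025e-08 m^2
Numerator = (rho_p - rho_f) * g * d^2 = 157 * 9.81 * 4.2025e-08 = 6.4725644e-05
Denominator = 18 * mu = 18 * 0.001 = 0.018
v_s = 6.4725644e-05 / 0.018 = 0.00359587 m/s
Check: Re = rho_f * v_s * d / mu = 1000 * 0.00359587 * 2.05e-04 / 0.001 = 0.737 < 1, so Stokes' law applies.

0.00359587 m/s


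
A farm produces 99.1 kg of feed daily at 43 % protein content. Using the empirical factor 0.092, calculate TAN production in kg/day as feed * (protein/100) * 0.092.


Protein in feed = 99.1 * 43/100 = 42.613 kg/day
TAN = protein * 0.092 = 42.613 * 0.092 = 3.920396 kg/day

3.920396 kg/day
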